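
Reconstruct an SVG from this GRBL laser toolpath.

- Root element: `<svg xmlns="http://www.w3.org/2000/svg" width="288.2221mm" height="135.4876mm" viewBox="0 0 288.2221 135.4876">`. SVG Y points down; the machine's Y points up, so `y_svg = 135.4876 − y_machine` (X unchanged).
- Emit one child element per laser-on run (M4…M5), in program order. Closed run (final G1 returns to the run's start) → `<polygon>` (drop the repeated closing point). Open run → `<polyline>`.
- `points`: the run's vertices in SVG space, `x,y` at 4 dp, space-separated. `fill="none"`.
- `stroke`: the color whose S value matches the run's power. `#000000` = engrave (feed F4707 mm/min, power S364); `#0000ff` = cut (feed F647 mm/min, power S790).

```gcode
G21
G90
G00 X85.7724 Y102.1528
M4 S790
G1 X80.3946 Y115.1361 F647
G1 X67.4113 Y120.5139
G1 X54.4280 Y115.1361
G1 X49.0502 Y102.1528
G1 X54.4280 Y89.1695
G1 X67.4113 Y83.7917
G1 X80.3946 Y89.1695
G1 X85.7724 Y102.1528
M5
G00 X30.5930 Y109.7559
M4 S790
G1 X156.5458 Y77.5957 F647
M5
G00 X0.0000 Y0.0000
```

<svg xmlns="http://www.w3.org/2000/svg" width="288.2221mm" height="135.4876mm" viewBox="0 0 288.2221 135.4876">
  <polygon points="85.7724,33.3348 80.3946,20.3515 67.4113,14.9737 54.4280,20.3515 49.0502,33.3348 54.4280,46.3181 67.4113,51.6959 80.3946,46.3181" fill="none" stroke="#0000ff"/>
  <polyline points="30.5930,25.7317 156.5458,57.8919" fill="none" stroke="#0000ff"/>
</svg>

y_svg = 135.4876 − y_m. Every run uses S790, so all elements get stroke `#0000ff` (cut).

[1] closed run; points: 85.7724,33.3348 80.3946,20.3515 67.4113,14.9737 54.4280,20.3515 49.0502,33.3348 54.4280,46.3181 67.4113,51.6959 80.3946,46.3181

[2] open run; points: 30.5930,25.7317 156.5458,57.8919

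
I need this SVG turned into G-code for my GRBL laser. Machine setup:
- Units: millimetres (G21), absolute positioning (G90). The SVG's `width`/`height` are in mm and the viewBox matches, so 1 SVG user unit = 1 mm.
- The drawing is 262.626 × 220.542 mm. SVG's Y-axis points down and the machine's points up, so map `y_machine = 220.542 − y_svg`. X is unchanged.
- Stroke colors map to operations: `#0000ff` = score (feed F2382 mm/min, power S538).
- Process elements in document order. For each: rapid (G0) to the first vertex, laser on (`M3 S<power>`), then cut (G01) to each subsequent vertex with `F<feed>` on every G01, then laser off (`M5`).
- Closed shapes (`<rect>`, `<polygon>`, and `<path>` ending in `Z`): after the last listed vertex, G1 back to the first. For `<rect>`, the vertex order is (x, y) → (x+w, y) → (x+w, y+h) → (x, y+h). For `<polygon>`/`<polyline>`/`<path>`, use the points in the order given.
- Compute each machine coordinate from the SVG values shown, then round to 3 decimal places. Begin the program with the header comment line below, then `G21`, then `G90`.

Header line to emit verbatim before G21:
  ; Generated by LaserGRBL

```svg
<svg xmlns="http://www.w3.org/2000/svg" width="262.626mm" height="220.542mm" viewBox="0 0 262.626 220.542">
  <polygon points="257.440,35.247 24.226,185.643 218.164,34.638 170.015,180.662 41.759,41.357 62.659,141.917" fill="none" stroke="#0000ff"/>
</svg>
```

; Generated by LaserGRBL
G21
G90
G0 X257.440 Y185.295
M3 S538
G01 X24.226 Y34.899 F2382
G01 X218.164 Y185.904 F2382
G01 X170.015 Y39.880 F2382
G01 X41.759 Y179.185 F2382
G01 X62.659 Y78.625 F2382
G01 X257.440 Y185.295 F2382
M5

viewBox `0 0 262.626 220.542` with mm width/height → 1 unit = 1 mm. Flip: y_m = 220.542 − y_svg.

**Shape 1** — `<polygon>` closed polygon, stroke `#0000ff` → score (S538, F2382). Machine vertices: (257.440,185.295) → (24.226,34.899) → (218.164,185.904) → (170.015,39.880) → (41.759,179.185) → (62.659,78.625) → (257.440,185.295). Closed: final G1 returns to the first vertex.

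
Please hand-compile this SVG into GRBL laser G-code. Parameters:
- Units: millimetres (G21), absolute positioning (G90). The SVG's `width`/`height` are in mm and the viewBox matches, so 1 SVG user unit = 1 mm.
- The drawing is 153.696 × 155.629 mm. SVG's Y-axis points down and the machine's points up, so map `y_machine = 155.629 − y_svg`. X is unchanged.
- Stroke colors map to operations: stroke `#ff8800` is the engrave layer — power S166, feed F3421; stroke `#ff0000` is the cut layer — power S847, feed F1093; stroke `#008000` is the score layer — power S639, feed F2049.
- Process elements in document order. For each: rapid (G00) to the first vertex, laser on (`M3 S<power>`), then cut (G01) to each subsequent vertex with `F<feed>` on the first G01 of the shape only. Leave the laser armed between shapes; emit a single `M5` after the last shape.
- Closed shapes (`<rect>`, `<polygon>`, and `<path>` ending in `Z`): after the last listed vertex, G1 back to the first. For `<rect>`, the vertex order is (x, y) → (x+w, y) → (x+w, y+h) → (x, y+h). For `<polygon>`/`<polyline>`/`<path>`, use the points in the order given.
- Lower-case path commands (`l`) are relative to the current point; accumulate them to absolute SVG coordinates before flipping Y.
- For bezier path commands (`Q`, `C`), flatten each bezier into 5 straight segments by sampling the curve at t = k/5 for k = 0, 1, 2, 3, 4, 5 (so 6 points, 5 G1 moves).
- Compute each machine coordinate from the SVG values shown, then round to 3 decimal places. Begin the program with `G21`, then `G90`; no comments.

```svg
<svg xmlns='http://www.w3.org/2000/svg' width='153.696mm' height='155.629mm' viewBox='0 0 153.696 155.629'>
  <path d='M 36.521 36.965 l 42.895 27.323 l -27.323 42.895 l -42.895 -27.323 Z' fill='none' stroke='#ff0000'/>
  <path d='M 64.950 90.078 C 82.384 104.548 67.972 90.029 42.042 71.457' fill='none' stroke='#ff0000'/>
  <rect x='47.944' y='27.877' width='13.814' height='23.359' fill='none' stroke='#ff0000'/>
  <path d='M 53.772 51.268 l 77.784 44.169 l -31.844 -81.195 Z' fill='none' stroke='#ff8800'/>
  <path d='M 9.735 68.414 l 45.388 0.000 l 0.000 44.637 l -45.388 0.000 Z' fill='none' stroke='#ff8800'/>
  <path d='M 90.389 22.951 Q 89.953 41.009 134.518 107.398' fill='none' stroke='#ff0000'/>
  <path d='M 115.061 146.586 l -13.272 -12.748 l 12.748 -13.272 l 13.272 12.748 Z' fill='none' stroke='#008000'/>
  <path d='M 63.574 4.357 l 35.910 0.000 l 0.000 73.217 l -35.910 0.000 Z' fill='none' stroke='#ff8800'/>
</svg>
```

G21
G90
G00 X36.521 Y118.664
M3 S847
G01 X79.416 Y91.341 F1093
G01 X52.093 Y48.446
G01 X9.198 Y75.769
G01 X36.521 Y118.664
G00 X64.950 Y65.551
M3 S847
G01 X71.752 Y60.148 F1093
G01 X71.886 Y60.506
G01 X66.328 Y65.427
G01 X56.055 Y73.715
G01 X42.042 Y84.172
G00 X47.944 Y127.752
M3 S847
G01 X61.758 Y127.752 F1093
G01 X61.758 Y104.393
G01 X47.944 Y104.393
G01 X47.944 Y127.752
G00 X53.772 Y104.361
M3 S166
G01 X131.556 Y60.192 F3421
G01 X99.712 Y141.387
G01 X53.772 Y104.361
G00 X9.735 Y87.215
M3 S166
G01 X55.123 Y87.215 F3421
G01 X55.123 Y42.578
G01 X9.735 Y42.578
G01 X9.735 Y87.215
G00 X90.389 Y132.678
M3 S847
G01 X92.015 Y123.522 F1093
G01 X97.240 Y110.499
G01 X106.066 Y93.609
G01 X118.492 Y72.853
G01 X134.518 Y48.231
G00 X115.061 Y9.043
M3 S639
G01 X101.789 Y21.791 F2049
G01 X114.537 Y35.063
G01 X127.809 Y22.315
G01 X115.061 Y9.043
G00 X63.574 Y151.272
M3 S166
G01 X99.484 Y151.272 F3421
G01 X99.484 Y78.055
G01 X63.574 Y78.055
G01 X63.574 Y151.272
M5

1 u = 1 mm; y_m = 155.629 − y.

[1] `<path>` regular polygon, #ff0000→cut S847 F1093: (36.521,118.664) → (79.416,91.341) → (52.093,48.446) → (9.198,75.769) → (36.521,118.664) (closed)

[2] `<path>` cubic bezier, #ff0000→cut S847 F1093: (64.950,65.551) → (71.752,60.148) → (71.886,60.506) → (66.328,65.427) → (56.055,73.715) → (42.042,84.172)

[3] `<rect>` rectangle, #ff0000→cut S847 F1093: (47.944,127.752) → (61.758,127.752) → (61.758,104.393) → (47.944,104.393) → (47.944,127.752) (closed)

[4] `<path>` closed polygon, #ff8800→engrave S166 F3421: (53.772,104.361) → (131.556,60.192) → (99.712,141.387) → (53.772,104.361) (closed)

[5] `<path>` rectangle, #ff8800→engrave S166 F3421: (9.735,87.215) → (55.123,87.215) → (55.123,42.578) → (9.735,42.578) → (9.735,87.215) (closed)

[6] `<path>` quadratic bezier, #ff0000→cut S847 F1093: (90.389,132.678) → (92.015,123.522) → (97.240,110.499) → (106.066,93.609) → (118.492,72.853) → (134.518,48.231)

[7] `<path>` regular polygon, #008000→score S639 F2049: (115.061,9.043) → (101.789,21.791) → (114.537,35.063) → (127.809,22.315) → (115.061,9.043) (closed)

[8] `<path>` rectangle, #ff8800→engrave S166 F3421: (63.574,151.272) → (99.484,151.272) → (99.484,78.055) → (63.574,78.055) → (63.574,151.272) (closed)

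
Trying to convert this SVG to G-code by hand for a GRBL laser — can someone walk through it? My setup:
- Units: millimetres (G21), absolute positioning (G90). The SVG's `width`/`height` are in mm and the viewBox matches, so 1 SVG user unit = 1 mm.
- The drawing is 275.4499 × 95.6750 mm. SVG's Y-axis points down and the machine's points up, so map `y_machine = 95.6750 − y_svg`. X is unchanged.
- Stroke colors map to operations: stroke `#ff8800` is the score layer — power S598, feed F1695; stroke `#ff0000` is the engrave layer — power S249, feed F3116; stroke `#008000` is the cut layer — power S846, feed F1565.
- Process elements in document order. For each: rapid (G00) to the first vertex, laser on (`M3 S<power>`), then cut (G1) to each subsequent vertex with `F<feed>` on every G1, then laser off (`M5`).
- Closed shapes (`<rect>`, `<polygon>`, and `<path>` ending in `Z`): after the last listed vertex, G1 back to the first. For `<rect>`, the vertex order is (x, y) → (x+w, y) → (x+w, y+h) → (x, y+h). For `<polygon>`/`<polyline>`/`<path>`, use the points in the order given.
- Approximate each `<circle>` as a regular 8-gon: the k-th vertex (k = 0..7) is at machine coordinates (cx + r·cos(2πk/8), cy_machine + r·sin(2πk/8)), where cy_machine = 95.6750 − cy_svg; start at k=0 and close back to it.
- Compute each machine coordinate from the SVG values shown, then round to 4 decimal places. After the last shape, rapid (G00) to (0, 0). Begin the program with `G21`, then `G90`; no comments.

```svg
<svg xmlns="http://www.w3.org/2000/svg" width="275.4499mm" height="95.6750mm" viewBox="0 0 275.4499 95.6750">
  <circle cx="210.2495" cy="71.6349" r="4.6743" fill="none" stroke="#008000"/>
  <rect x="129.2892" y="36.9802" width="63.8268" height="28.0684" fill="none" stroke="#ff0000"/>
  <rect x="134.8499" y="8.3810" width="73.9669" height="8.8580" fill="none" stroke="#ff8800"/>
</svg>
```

G21
G90
G00 X214.9238 Y24.0401
M3 S846
G1 X213.5547 Y27.3453 F1565
G1 X210.2495 Y28.7144 F1565
G1 X206.9443 Y27.3453 F1565
G1 X205.5752 Y24.0401 F1565
G1 X206.9443 Y20.7349 F1565
G1 X210.2495 Y19.3658 F1565
G1 X213.5547 Y20.7349 F1565
G1 X214.9238 Y24.0401 F1565
M5
G00 X129.2892 Y58.6948
M3 S249
G1 X193.1160 Y58.6948 F3116
G1 X193.1160 Y30.6264 F3116
G1 X129.2892 Y30.6264 F3116
G1 X129.2892 Y58.6948 F3116
M5
G00 X134.8499 Y87.2940
M3 S598
G1 X208.8168 Y87.2940 F1695
G1 X208.8168 Y78.4360 F1695
G1 X134.8499 Y78.4360 F1695
G1 X134.8499 Y87.2940 F1695
M5
G00 X0.0000 Y0.0000

1 u = 1 mm; y_m = 95.6750 − y.

[1] `<circle>` circle, #008000→cut S846 F1565: (214.9238,24.0401) → (213.5547,27.3453) → (210.2495,28.7144) → (206.9443,27.3453) → (205.5752,24.0401) → (206.9443,20.7349) → (210.2495,19.3658) → (213.5547,20.7349) → (214.9238,24.0401) (closed)

[2] `<rect>` rectangle, #ff0000→engrave S249 F3116: (129.2892,58.6948) → (193.1160,58.6948) → (193.1160,30.6264) → (129.2892,30.6264) → (129.2892,58.6948) (closed)

[3] `<rect>` rectangle, #ff8800→score S598 F1695: (134.8499,87.2940) → (208.8168,87.2940) → (208.8168,78.4360) → (134.8499,78.4360) → (134.8499,87.2940) (closed)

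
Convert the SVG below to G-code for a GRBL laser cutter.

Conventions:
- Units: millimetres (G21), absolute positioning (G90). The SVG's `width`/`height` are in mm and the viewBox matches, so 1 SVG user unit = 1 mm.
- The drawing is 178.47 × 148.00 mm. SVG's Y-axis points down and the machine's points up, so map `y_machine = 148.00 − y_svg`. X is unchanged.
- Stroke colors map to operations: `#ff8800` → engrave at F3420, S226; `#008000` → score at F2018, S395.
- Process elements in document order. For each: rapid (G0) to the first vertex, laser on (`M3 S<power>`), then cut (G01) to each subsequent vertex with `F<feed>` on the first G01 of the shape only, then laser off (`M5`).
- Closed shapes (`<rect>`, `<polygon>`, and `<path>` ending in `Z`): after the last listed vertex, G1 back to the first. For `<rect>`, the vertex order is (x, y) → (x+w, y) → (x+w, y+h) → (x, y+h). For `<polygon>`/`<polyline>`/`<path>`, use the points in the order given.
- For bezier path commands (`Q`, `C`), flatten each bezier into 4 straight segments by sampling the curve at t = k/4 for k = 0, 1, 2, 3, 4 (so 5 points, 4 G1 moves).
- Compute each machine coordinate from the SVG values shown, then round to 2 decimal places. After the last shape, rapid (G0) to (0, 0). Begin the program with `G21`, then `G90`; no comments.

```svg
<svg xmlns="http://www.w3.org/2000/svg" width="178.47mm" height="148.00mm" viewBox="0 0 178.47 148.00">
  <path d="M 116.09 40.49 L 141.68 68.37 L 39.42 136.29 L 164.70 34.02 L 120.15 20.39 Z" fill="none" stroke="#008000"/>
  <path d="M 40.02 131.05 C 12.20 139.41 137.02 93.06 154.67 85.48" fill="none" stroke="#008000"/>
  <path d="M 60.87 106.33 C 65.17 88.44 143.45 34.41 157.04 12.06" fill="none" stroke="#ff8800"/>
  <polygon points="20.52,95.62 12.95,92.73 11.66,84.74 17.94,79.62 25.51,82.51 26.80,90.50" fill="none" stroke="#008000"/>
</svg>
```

Since the viewBox matches the mm dimensions, user units are millimetres directly. The only transform is the Y-flip y_m = 148.00 − y_svg.

Shape 1 is a closed polygon drawn with `<path>`. Its stroke #008000 means score at S395, F2018. After flipping Y the toolpath is (116.09,107.51) → (141.68,79.63) → (39.42,11.71) → (164.70,113.98) → (120.15,127.61) → (116.09,107.51), returning to the start.

Shape 2 is a cubic bezier drawn with `<path>`. Its stroke #008000 means score at S395, F2018. After flipping Y the toolpath is (40.02,16.95) → (43.72,19.48) → (80.29,33.76) → (125.40,51.03) → (154.67,62.52).

Shape 3 is a cubic bezier drawn with `<path>`. Its stroke #ff8800 means engrave at S226, F3420. After flipping Y the toolpath is (60.87,41.67) → (75.80,60.80) → (105.47,87.13) → (136.88,114.30) → (157.04,135.94).

Shape 4 is a regular polygon drawn with `<polygon>`. Its stroke #008000 means score at S395, F2018. After flipping Y the toolpath is (20.52,52.38) → (12.95,55.27) → (11.66,63.26) → (17.94,68.38) → (25.51,65.49) → (26.80,57.50) → (20.52,52.38), returning to the start.

G21
G90
G0 X116.09 Y107.51
M3 S395
G01 X141.68 Y79.63 F2018
G01 X39.42 Y11.71
G01 X164.70 Y113.98
G01 X120.15 Y127.61
G01 X116.09 Y107.51
M5
G0 X40.02 Y16.95
M3 S395
G01 X43.72 Y19.48 F2018
G01 X80.29 Y33.76
G01 X125.40 Y51.03
G01 X154.67 Y62.52
M5
G0 X60.87 Y41.67
M3 S226
G01 X75.80 Y60.80 F3420
G01 X105.47 Y87.13
G01 X136.88 Y114.30
G01 X157.04 Y135.94
M5
G0 X20.52 Y52.38
M3 S395
G01 X12.95 Y55.27 F2018
G01 X11.66 Y63.26
G01 X17.94 Y68.38
G01 X25.51 Y65.49
G01 X26.80 Y57.50
G01 X20.52 Y52.38
M5
G0 X0.00 Y0.00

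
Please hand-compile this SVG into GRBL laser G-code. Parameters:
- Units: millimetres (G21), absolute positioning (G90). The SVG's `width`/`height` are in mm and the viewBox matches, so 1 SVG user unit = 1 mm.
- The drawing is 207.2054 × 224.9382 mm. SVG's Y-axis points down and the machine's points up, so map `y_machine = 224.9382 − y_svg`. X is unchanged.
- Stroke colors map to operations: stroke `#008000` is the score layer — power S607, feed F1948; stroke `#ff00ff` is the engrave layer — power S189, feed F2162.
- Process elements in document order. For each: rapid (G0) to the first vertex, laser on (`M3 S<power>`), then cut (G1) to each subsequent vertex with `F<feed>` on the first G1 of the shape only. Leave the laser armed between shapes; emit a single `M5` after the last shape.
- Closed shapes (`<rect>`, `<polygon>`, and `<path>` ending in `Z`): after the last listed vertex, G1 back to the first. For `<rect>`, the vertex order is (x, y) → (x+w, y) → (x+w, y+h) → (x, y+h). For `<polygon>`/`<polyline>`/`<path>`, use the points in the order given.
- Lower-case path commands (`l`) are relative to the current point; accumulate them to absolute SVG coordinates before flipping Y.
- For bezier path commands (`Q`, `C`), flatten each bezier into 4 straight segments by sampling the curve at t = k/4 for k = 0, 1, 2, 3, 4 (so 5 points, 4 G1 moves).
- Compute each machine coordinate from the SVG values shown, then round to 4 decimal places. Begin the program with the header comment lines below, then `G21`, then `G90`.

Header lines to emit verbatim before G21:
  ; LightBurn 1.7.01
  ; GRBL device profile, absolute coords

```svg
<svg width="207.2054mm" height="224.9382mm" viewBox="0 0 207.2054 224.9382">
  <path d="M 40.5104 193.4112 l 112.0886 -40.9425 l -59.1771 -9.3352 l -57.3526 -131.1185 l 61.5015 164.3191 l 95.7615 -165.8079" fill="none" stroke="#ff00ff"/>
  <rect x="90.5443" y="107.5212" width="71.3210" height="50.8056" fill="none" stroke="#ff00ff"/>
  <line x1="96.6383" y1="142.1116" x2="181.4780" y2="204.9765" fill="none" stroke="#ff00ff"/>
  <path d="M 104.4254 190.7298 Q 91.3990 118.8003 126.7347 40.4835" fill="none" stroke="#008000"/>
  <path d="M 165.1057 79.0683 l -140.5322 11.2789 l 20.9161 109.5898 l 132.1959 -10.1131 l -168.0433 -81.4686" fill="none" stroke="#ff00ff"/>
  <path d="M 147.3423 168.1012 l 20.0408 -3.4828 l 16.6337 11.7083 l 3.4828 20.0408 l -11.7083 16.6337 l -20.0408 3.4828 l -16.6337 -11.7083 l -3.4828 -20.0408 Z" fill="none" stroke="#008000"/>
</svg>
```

; LightBurn 1.7.01
; GRBL device profile, absolute coords
G21
G90
G0 X40.5104 Y31.5270
M3 S189
G1 X152.5990 Y72.4695 F2162
G1 X93.4219 Y81.8047
G1 X36.0693 Y212.9232
G1 X97.5708 Y48.6041
G1 X193.3323 Y214.4120
G0 X90.5443 Y117.4170
M3 S189
G1 X161.8653 Y117.4170 F2162
G1 X161.8653 Y66.6114
G1 X90.5443 Y66.6114
G1 X90.5443 Y117.4170
G0 X96.6383 Y82.8266
M3 S189
G1 X181.4780 Y19.9617 F2162
G0 X104.4254 Y34.2084
M3 S607
G1 X100.9348 Y70.5724 F1948
G1 X103.4895 Y107.7347
G1 X112.0895 Y145.6955
G1 X126.7347 Y184.4547
G0 X165.1057 Y145.8699
M3 S189
G1 X24.5735 Y134.5910 F2162
G1 X45.4896 Y25.0012
G1 X177.6855 Y35.1143
G1 X9.6422 Y116.5829
G0 X147.3423 Y56.8370
M3 S607
G1 X167.3831 Y60.3198 F1948
G1 X184.0168 Y48.6115
G1 X187.4996 Y28.5707
G1 X175.7913 Y11.9370
G1 X155.7505 Y8.4542
G1 X139.1168 Y20.1625
G1 X135.6340 Y40.2033
G1 X147.3423 Y56.8370
M5

1 u = 1 mm; y_m = 224.9382 − y.

[1] `<path>` open polyline, #ff00ff→engrave S189 F2162: (40.5104,31.5270) → (152.5990,72.4695) → (93.4219,81.8047) → (36.0693,212.9232) → (97.5708,48.6041) → (193.3323,214.4120)

[2] `<rect>` rectangle, #ff00ff→engrave S189 F2162: (90.5443,117.4170) → (161.8653,117.4170) → (161.8653,66.6114) → (90.5443,66.6114) → (90.5443,117.4170) (closed)

[3] `<line>` line segment, #ff00ff→engrave S189 F2162: (96.6383,82.8266) → (181.4780,19.9617)

[4] `<path>` quadratic bezier, #008000→score S607 F1948: (104.4254,34.2084) → (100.9348,70.5724) → (103.4895,107.7347) → (112.0895,145.6955) → (126.7347,184.4547)

[5] `<path>` open polyline, #ff00ff→engrave S189 F2162: (165.1057,145.8699) → (24.5735,134.5910) → (45.4896,25.0012) → (177.6855,35.1143) → (9.6422,116.5829)

[6] `<path>` regular polygon, #008000→score S607 F1948: (147.3423,56.8370) → (167.3831,60.3198) → (184.0168,48.6115) → (187.4996,28.5707) → (175.7913,11.9370) → (155.7505,8.4542) → (139.1168,20.1625) → (135.6340,40.2033) → (147.3423,56.8370) (closed)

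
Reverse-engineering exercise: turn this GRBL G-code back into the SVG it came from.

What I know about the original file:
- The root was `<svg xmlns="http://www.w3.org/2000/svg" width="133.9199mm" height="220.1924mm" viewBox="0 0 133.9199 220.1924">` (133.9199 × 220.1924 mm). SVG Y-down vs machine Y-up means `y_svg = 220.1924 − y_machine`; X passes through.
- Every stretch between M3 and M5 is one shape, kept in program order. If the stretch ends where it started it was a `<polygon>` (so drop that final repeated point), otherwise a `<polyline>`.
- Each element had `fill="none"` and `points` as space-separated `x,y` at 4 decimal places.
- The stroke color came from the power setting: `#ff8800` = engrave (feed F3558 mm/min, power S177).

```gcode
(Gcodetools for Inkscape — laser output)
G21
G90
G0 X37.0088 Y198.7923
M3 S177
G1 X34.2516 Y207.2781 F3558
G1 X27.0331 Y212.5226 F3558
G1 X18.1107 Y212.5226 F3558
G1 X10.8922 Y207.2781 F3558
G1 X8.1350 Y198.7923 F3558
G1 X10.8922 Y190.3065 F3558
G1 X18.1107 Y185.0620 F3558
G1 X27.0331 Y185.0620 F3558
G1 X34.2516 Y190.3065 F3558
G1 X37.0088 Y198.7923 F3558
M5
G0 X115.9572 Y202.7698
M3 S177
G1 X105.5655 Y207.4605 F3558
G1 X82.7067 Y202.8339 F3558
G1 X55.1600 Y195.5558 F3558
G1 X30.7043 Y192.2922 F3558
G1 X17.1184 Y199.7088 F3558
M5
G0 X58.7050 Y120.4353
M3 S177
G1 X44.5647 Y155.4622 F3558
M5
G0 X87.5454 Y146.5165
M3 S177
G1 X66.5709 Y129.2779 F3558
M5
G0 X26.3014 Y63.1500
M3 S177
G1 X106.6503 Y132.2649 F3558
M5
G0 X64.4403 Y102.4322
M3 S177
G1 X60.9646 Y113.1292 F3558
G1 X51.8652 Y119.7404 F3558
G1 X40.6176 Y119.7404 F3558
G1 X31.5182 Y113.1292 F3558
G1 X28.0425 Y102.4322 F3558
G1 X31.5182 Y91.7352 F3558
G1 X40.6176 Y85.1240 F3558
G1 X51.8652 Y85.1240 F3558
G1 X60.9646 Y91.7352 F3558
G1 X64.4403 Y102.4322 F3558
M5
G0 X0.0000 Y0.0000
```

<svg xmlns="http://www.w3.org/2000/svg" width="133.9199mm" height="220.1924mm" viewBox="0 0 133.9199 220.1924">
  <polygon points="37.0088,21.4001 34.2516,12.9143 27.0331,7.6698 18.1107,7.6698 10.8922,12.9143 8.1350,21.4001 10.8922,29.8859 18.1107,35.1304 27.0331,35.1304 34.2516,29.8859" fill="none" stroke="#ff8800"/>
  <polyline points="115.9572,17.4226 105.5655,12.7319 82.7067,17.3585 55.1600,24.6366 30.7043,27.9002 17.1184,20.4836" fill="none" stroke="#ff8800"/>
  <polyline points="58.7050,99.7571 44.5647,64.7302" fill="none" stroke="#ff8800"/>
  <polyline points="87.5454,73.6759 66.5709,90.9145" fill="none" stroke="#ff8800"/>
  <polyline points="26.3014,157.0424 106.6503,87.9275" fill="none" stroke="#ff8800"/>
  <polygon points="64.4403,117.7602 60.9646,107.0632 51.8652,100.4520 40.6176,100.4520 31.5182,107.0632 28.0425,117.7602 31.5182,128.4572 40.6176,135.0684 51.8652,135.0684 60.9646,128.4572" fill="none" stroke="#ff8800"/>
</svg>

y_svg = 220.1924 − y_m. Every run uses S177, so all elements get stroke `#ff8800` (engrave).

[1] closed run; points: 37.0088,21.4001 34.2516,12.9143 27.0331,7.6698 18.1107,7.6698 10.8922,12.9143 8.1350,21.4001 10.8922,29.8859 18.1107,35.1304 27.0331,35.1304 34.2516,29.8859

[2] open run; points: 115.9572,17.4226 105.5655,12.7319 82.7067,17.3585 55.1600,24.6366 30.7043,27.9002 17.1184,20.4836

[3] open run; points: 58.7050,99.7571 44.5647,64.7302

[4] open run; points: 87.5454,73.6759 66.5709,90.9145

[5] open run; points: 26.3014,157.0424 106.6503,87.9275

[6] closed run; points: 64.4403,117.7602 60.9646,107.0632 51.8652,100.4520 40.6176,100.4520 31.5182,107.0632 28.0425,117.7602 31.5182,128.4572 40.6176,135.0684 51.8652,135.0684 60.9646,128.4572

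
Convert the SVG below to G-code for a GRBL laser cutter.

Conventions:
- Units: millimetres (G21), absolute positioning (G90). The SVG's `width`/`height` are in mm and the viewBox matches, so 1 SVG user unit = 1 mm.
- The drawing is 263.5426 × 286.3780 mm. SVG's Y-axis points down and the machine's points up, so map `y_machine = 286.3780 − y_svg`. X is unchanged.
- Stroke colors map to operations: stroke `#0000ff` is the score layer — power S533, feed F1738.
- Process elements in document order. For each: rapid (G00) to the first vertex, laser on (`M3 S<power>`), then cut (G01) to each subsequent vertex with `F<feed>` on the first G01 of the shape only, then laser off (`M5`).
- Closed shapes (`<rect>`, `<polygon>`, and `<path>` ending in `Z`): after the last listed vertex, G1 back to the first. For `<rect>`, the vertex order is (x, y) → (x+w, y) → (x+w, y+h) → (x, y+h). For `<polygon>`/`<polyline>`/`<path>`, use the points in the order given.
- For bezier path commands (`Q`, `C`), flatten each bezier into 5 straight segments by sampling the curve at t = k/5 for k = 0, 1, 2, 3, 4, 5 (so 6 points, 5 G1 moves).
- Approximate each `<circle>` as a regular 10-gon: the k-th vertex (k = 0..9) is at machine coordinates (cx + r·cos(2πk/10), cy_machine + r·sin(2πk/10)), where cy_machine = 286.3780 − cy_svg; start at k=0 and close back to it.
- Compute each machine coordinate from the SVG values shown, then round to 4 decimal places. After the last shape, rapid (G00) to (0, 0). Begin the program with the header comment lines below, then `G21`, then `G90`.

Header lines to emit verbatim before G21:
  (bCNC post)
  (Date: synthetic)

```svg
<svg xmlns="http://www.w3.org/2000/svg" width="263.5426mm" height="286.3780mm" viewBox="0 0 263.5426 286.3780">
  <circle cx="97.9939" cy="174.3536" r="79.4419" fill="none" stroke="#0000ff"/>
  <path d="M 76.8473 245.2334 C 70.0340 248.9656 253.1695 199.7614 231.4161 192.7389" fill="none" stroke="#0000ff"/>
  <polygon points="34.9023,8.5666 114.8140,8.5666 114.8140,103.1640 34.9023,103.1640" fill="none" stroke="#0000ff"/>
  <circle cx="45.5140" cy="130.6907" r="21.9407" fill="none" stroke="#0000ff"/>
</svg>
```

(bCNC post)
(Date: synthetic)
G21
G90
G00 X177.4358 Y112.0244
M3 S533
G01 X162.2637 Y158.7192 F1738
G01 X122.5428 Y187.5781
G01 X73.4450 Y187.5781
G01 X33.7241 Y158.7192
G01 X18.5520 Y112.0244
G01 X33.7241 Y65.3296
G01 X73.4450 Y36.4707
G01 X122.5428 Y36.4707
G01 X162.2637 Y65.3296
G01 X177.4358 Y112.0244
M5
G00 X76.8473 Y41.1446
M3 S533
G01 X92.3945 Y44.4967 F1738
G01 X134.5772 Y55.9879
G01 X184.4431 Y71.0524
G01 X223.0402 Y85.1247
G01 X231.4161 Y93.6391
M5
G00 X34.9023 Y277.8114
M3 S533
G01 X114.8140 Y277.8114 F1738
G01 X114.8140 Y183.2140
G01 X34.9023 Y183.2140
G01 X34.9023 Y277.8114
M5
G00 X67.4547 Y155.6873
M3 S533
G01 X63.2644 Y168.5837 F1738
G01 X52.2940 Y176.5541
G01 X38.7340 Y176.5541
G01 X27.7636 Y168.5837
G01 X23.5733 Y155.6873
G01 X27.7636 Y142.7909
G01 X38.7340 Y134.8205
G01 X52.2940 Y134.8205
G01 X63.2644 Y142.7909
G01 X67.4547 Y155.6873
M5
G00 X0.0000 Y0.0000

Since the viewBox matches the mm dimensions, user units are millimetres directly. The only transform is the Y-flip y_m = 286.3780 − y_svg.

Shape 1 is a circle drawn with `<circle>`. Its stroke #0000ff means score at S533, F1738. After flipping Y the toolpath is (177.4358,112.0244) → (162.2637,158.7192) → (122.5428,187.5781) → (73.4450,187.5781) → (33.7241,158.7192) → (18.5520,112.0244) → (33.7241,65.3296) → (73.4450,36.4707) → (122.5428,36.4707) → (162.2637,65.3296) → (177.4358,112.0244), returning to the start.

Shape 2 is a cubic bezier drawn with `<path>`. Its stroke #0000ff means score at S533, F1738. After flipping Y the toolpath is (76.8473,41.1446) → (92.3945,44.4967) → (134.5772,55.9879) → (184.4431,71.0524) → (223.0402,85.1247) → (231.4161,93.6391).

Shape 3 is a rectangle drawn with `<polygon>`. Its stroke #0000ff means score at S533, F1738. After flipping Y the toolpath is (34.9023,277.8114) → (114.8140,277.8114) → (114.8140,183.2140) → (34.9023,183.2140) → (34.9023,277.8114), returning to the start.

Shape 4 is a circle drawn with `<circle>`. Its stroke #0000ff means score at S533, F1738. After flipping Y the toolpath is (67.4547,155.6873) → (63.2644,168.5837) → (52.2940,176.5541) → (38.7340,176.5541) → (27.7636,168.5837) → (23.5733,155.6873) → (27.7636,142.7909) → (38.7340,134.8205) → (52.2940,134.8205) → (63.2644,142.7909) → (67.4547,155.6873), returning to the start.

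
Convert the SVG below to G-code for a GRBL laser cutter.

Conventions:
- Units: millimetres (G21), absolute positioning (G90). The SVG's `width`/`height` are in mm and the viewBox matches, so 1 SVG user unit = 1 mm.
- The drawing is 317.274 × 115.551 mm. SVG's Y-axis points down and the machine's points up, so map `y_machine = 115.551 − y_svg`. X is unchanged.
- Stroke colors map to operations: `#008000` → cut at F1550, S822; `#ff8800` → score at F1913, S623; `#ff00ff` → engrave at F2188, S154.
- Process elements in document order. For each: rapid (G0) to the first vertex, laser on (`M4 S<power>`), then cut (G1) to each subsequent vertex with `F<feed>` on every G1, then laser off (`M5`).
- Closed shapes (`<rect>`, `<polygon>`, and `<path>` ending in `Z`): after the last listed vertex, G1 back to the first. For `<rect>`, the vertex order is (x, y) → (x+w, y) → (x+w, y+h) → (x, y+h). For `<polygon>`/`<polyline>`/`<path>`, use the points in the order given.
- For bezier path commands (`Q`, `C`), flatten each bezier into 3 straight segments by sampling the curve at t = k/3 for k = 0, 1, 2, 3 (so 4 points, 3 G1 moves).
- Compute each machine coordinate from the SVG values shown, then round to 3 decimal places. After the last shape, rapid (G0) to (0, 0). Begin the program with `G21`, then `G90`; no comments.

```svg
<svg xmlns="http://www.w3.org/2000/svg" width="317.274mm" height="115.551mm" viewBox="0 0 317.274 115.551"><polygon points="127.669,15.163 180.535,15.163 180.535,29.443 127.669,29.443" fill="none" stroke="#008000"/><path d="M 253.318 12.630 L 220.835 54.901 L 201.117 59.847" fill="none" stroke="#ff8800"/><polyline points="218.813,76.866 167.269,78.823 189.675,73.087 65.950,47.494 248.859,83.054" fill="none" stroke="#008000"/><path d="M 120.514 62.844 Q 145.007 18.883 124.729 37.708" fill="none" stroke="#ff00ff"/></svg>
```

viewBox `0 0 317.274 115.551` with mm width/height → 1 unit = 1 mm. Flip: y_m = 115.551 − y_svg.

**Shape 1** — `<polygon>` rectangle, stroke `#008000` → cut (S822, F1550). Machine vertices: (127.669,100.388) → (180.535,100.388) → (180.535,86.108) → (127.669,86.108) → (127.669,100.388). Closed: final G1 returns to the first vertex.

**Shape 2** — `<path>` open polyline, stroke `#ff8800` → score (S623, F1913). Machine vertices: (253.318,102.921) → (220.835,60.650) → (201.117,55.704). Open path.

**Shape 3** — `<polyline>` open polyline, stroke `#008000` → cut (S822, F1550). Machine vertices: (218.813,38.685) → (167.269,36.728) → (189.675,42.464) → (65.950,68.057) → (248.859,32.497). Open path.

**Shape 4** — `<path>` quadratic bezier, stroke `#ff00ff` → engrave (S154, F2188). Control points (SVG): P0=(120.514,62.844), P1=(145.007,18.883), P2=(124.729,37.708); sampled at t=k/3. Machine vertices: (120.514,52.707) → (131.868,75.038) → (133.273,83.417) → (124.729,77.843). Open path.

G21
G90
G0 X127.669 Y100.388
M4 S822
G1 X180.535 Y100.388 F1550
G1 X180.535 Y86.108 F1550
G1 X127.669 Y86.108 F1550
G1 X127.669 Y100.388 F1550
M5
G0 X253.318 Y102.921
M4 S623
G1 X220.835 Y60.650 F1913
G1 X201.117 Y55.704 F1913
M5
G0 X218.813 Y38.685
M4 S822
G1 X167.269 Y36.728 F1550
G1 X189.675 Y42.464 F1550
G1 X65.950 Y68.057 F1550
G1 X248.859 Y32.497 F1550
M5
G0 X120.514 Y52.707
M4 S154
G1 X131.868 Y75.038 F2188
G1 X133.273 Y83.417 F2188
G1 X124.729 Y77.843 F2188
M5
G0 X0.000 Y0.000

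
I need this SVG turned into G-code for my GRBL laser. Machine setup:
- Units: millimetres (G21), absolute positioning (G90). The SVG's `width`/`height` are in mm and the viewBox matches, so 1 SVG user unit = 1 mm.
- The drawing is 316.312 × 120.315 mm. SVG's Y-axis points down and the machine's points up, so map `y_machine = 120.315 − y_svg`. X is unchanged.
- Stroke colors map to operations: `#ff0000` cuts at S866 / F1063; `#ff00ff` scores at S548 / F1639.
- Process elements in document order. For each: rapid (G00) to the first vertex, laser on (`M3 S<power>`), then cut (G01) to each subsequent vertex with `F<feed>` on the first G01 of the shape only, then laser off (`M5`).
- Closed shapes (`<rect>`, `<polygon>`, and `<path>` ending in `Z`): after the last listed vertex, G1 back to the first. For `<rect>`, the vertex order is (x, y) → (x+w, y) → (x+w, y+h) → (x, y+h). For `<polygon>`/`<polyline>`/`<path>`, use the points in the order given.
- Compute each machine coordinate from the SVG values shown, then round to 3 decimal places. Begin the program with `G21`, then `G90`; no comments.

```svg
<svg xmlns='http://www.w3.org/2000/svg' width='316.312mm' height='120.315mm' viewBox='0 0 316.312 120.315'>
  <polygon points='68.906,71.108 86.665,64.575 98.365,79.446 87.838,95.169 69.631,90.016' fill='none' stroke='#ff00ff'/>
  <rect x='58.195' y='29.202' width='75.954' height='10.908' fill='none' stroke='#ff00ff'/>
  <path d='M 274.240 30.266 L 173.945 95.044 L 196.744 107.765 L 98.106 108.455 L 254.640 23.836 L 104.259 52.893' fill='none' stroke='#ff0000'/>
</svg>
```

G21
G90
G00 X68.906 Y49.207
M3 S548
G01 X86.665 Y55.740 F1639
G01 X98.365 Y40.869
G01 X87.838 Y25.146
G01 X69.631 Y30.299
G01 X68.906 Y49.207
M5
G00 X58.195 Y91.113
M3 S548
G01 X134.149 Y91.113 F1639
G01 X134.149 Y80.205
G01 X58.195 Y80.205
G01 X58.195 Y91.113
M5
G00 X274.240 Y90.049
M3 S866
G01 X173.945 Y25.271 F1063
G01 X196.744 Y12.550
G01 X98.106 Y11.860
G01 X254.640 Y96.479
G01 X104.259 Y67.422
M5

1 u = 1 mm; y_m = 120.315 − y.

[1] `<polygon>` regular polygon, #ff00ff→score S548 F1639: (68.906,49.207) → (86.665,55.740) → (98.365,40.869) → (87.838,25.146) → (69.631,30.299) → (68.906,49.207) (closed)

[2] `<rect>` rectangle, #ff00ff→score S548 F1639: (58.195,91.113) → (134.149,91.113) → (134.149,80.205) → (58.195,80.205) → (58.195,91.113) (closed)

[3] `<path>` open polyline, #ff0000→cut S866 F1063: (274.240,90.049) → (173.945,25.271) → (196.744,12.550) → (98.106,11.860) → (254.640,96.479) → (104.259,67.422)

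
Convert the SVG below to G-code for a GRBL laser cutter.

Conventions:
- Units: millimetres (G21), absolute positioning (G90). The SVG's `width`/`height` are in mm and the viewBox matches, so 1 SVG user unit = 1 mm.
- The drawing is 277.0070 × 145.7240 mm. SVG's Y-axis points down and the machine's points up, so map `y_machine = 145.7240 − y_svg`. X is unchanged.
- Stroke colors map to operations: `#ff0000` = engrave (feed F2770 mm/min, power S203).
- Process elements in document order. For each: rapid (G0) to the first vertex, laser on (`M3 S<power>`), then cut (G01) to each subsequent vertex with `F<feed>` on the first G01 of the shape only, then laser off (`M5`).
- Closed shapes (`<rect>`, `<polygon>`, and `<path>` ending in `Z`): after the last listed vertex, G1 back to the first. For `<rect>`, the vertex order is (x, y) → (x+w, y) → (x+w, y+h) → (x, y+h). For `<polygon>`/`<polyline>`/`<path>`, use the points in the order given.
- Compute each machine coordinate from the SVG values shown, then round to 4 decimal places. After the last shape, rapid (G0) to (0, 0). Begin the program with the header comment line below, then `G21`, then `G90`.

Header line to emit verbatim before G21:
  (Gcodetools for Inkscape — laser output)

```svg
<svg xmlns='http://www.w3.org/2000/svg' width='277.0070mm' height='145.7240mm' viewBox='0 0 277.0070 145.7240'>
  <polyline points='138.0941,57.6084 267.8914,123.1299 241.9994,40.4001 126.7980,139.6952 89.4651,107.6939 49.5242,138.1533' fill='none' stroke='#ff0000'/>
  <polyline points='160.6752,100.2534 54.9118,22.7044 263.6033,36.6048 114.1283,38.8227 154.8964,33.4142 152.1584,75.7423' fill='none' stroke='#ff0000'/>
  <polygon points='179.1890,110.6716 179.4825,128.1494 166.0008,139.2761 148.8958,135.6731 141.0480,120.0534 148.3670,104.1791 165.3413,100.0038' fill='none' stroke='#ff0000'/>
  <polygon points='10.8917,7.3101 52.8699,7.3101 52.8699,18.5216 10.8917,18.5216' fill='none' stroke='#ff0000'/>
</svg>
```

Since the viewBox matches the mm dimensions, user units are millimetres directly. The only transform is the Y-flip y_m = 145.7240 − y_svg.

Shape 1 is a open polyline drawn with `<polyline>`. Its stroke #ff0000 means engrave at S203, F2770. After flipping Y the toolpath is (138.0941,88.1156) → (267.8914,22.5941) → (241.9994,105.3239) → (126.7980,6.0288) → (89.4651,38.0301) → (49.5242,7.5707).

Shape 2 is a open polyline drawn with `<polyline>`. Its stroke #ff0000 means engrave at S203, F2770. After flipping Y the toolpath is (160.6752,45.4706) → (54.9118,123.0196) → (263.6033,109.1192) → (114.1283,106.9013) → (154.8964,112.3098) → (152.1584,69.9817).

Shape 3 is a regular polygon drawn with `<polygon>`. Its stroke #ff0000 means engrave at S203, F2770. After flipping Y the toolpath is (179.1890,35.0524) → (179.4825,17.5746) → (166.0008,6.4479) → (148.8958,10.0509) → (141.0480,25.6706) → (148.3670,41.5449) → (165.3413,45.7202) → (179.1890,35.0524), returning to the start.

Shape 4 is a rectangle drawn with `<polygon>`. Its stroke #ff0000 means engrave at S203, F2770. After flipping Y the toolpath is (10.8917,138.4139) → (52.8699,138.4139) → (52.8699,127.2024) → (10.8917,127.2024) → (10.8917,138.4139), returning to the start.

(Gcodetools for Inkscape — laser output)
G21
G90
G0 X138.0941 Y88.1156
M3 S203
G01 X267.8914 Y22.5941 F2770
G01 X241.9994 Y105.3239
G01 X126.7980 Y6.0288
G01 X89.4651 Y38.0301
G01 X49.5242 Y7.5707
M5
G0 X160.6752 Y45.4706
M3 S203
G01 X54.9118 Y123.0196 F2770
G01 X263.6033 Y109.1192
G01 X114.1283 Y106.9013
G01 X154.8964 Y112.3098
G01 X152.1584 Y69.9817
M5
G0 X179.1890 Y35.0524
M3 S203
G01 X179.4825 Y17.5746 F2770
G01 X166.0008 Y6.4479
G01 X148.8958 Y10.0509
G01 X141.0480 Y25.6706
G01 X148.3670 Y41.5449
G01 X165.3413 Y45.7202
G01 X179.1890 Y35.0524
M5
G0 X10.8917 Y138.4139
M3 S203
G01 X52.8699 Y138.4139 F2770
G01 X52.8699 Y127.2024
G01 X10.8917 Y127.2024
G01 X10.8917 Y138.4139
M5
G0 X0.0000 Y0.0000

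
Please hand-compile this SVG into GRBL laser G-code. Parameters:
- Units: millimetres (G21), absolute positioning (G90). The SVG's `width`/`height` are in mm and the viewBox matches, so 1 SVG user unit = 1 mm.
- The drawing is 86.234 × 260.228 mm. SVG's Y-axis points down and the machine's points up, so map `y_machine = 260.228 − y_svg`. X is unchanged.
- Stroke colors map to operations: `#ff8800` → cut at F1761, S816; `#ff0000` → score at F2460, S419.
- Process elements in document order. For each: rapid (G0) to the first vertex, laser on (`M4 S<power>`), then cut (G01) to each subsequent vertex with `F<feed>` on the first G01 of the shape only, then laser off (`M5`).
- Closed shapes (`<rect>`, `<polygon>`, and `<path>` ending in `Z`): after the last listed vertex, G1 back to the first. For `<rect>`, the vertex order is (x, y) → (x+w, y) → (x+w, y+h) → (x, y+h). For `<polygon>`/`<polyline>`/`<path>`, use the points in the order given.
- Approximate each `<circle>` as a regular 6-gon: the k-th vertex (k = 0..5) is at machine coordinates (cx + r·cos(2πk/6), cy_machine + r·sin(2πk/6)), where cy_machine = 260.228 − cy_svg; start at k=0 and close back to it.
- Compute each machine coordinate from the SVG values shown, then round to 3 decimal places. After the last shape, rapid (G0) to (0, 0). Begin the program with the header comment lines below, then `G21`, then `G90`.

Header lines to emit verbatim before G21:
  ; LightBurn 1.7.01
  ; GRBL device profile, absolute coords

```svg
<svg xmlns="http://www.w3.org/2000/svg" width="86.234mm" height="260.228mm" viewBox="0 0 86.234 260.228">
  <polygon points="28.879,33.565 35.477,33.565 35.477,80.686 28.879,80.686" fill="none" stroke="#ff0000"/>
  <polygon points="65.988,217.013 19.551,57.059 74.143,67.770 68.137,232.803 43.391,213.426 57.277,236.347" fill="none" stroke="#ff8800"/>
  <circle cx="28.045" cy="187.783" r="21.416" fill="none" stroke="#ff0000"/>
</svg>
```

Since the viewBox matches the mm dimensions, user units are millimetres directly. The only transform is the Y-flip y_m = 260.228 − y_svg.

Shape 1 is a rectangle drawn with `<polygon>`. Its stroke #ff0000 means score at S419, F2460. After flipping Y the toolpath is (28.879,226.663) → (35.477,226.663) → (35.477,179.542) → (28.879,179.542) → (28.879,226.663), returning to the start.

Shape 2 is a closed polygon drawn with `<polygon>`. Its stroke #ff8800 means cut at S816, F1761. After flipping Y the toolpath is (65.988,43.215) → (19.551,203.169) → (74.143,192.458) → (68.137,27.425) → (43.391,46.802) → (57.277,23.881) → (65.988,43.215), returning to the start.

Shape 3 is a circle drawn with `<circle>`. Its stroke #ff0000 means score at S419, F2460. After flipping Y the toolpath is (49.461,72.445) → (38.753,90.992) → (17.337,90.992) → (6.629,72.445) → (17.337,53.898) → (38.753,53.898) → (49.461,72.445), returning to the start.

; LightBurn 1.7.01
; GRBL device profile, absolute coords
G21
G90
G0 X28.879 Y226.663
M4 S419
G01 X35.477 Y226.663 F2460
G01 X35.477 Y179.542
G01 X28.879 Y179.542
G01 X28.879 Y226.663
M5
G0 X65.988 Y43.215
M4 S816
G01 X19.551 Y203.169 F1761
G01 X74.143 Y192.458
G01 X68.137 Y27.425
G01 X43.391 Y46.802
G01 X57.277 Y23.881
G01 X65.988 Y43.215
M5
G0 X49.461 Y72.445
M4 S419
G01 X38.753 Y90.992 F2460
G01 X17.337 Y90.992
G01 X6.629 Y72.445
G01 X17.337 Y53.898
G01 X38.753 Y53.898
G01 X49.461 Y72.445
M5
G0 X0.000 Y0.000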